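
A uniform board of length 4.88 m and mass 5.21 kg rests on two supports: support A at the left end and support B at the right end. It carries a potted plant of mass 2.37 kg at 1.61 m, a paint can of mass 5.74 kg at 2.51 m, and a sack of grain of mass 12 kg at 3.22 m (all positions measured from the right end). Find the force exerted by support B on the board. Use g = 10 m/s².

Choose support A as the axis so its reaction then has zero moment arm.
Beam weight: 5.21 × 10 = 52.1 N down at 2.44 m → arm 2.44 m, τ = 52.1 × 2.44 = 127.1 N·m clockwise.
Potted plant: 2.37 × 10 = 23.7 N down at 1.61 m → arm 3.27 m, τ = 23.7 × 3.27 = 77.5 N·m clockwise.
Paint can: 5.74 × 10 = 57.4 N down at 2.51 m → arm 2.37 m, τ = 57.4 × 2.37 = 136 N·m clockwise.
Sack of grain: 12 × 10 = 120 N down at 3.22 m → arm 1.66 m, τ = 120 × 1.66 = 199.2 N·m clockwise.
Net load moment about support A = 539.8 N·m clockwise.
Reaction R at support B is upward at 0 m, arm 4.88 m → moment R × 4.88 counterclockwise.
Setting net torque to zero: R × 4.88 = 539.8 → R = 111 N.

R_B ≈ 111 N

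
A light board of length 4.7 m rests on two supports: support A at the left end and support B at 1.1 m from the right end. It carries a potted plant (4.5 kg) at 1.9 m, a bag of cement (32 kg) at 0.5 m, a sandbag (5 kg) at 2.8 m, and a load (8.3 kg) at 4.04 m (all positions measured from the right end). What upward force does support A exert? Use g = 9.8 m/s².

Taking torques about support B:
Potted plant: 4.5 × 9.8 = 44.1 N down at 1.9 m → arm 0.8 m, τ = 44.1 × 0.8 = 35.28 N·m counterclockwise.
Bag of cement: 32 × 9.8 = 313.6 N down at 0.5 m → arm 0.6 m, τ = 313.6 × 0.6 = 188.2 N·m clockwise.
Sandbag: 5 × 9.8 = 49 N down at 2.8 m → arm 1.7 m, τ = 49 × 1.7 = 83.3 N·m counterclockwise.
Load: 8.3 × 9.8 = 81.34 N down at 4.04 m → arm 2.94 m, τ = 81.34 × 2.94 = 239.1 N·m counterclockwise.
Net load moment about support B = 169.5 N·m counterclockwise.
Reaction R at support A is upward at 4.7 m, arm 3.6 m → moment R × 3.6 clockwise.
Στ = 0 ⇒ R × 3.6 = 169.5 ⇒ R = 47.1 N.

R_A ≈ 47.1 N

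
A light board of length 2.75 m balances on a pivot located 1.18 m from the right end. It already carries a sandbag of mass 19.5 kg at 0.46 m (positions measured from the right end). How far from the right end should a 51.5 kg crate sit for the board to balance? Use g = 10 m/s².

Take moments about the pivot (at 1.18 m from the right end).
Sandbag: 19.5 × 10 = 195 N down at 0.46 m → arm 0.72 m, τ = 195 × 0.72 = 140.4 N·m clockwise.
Net moment of existing loads = 140.4 N·m clockwise.
The crate weighs 51.5 × 10 = 515 N and must supply an equal counterclockwise moment, so its lever arm about the pivot is 140.4 / 515 = 0.273 m.
That puts it at 1.18 + 0.273 = 1.45 m from the right end.

x ≈ 1.45 m from the right end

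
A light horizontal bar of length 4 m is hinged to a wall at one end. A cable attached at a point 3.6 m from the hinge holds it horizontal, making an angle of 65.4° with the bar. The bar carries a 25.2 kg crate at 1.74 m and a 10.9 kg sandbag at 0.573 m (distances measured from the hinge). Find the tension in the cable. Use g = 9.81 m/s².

T ≈ 150 N

Sum moments about the hinge (the unknown hinge reaction has zero arm there).
Crate: 25.2 × 9.81 = 247.2 N down at 1.74 m → arm 1.74 m, τ = 247.2 × 1.74 = 430.1 N·m clockwise.
Sandbag: 10.9 × 9.81 = 106.9 N down at 0.573 m → arm 0.573 m, τ = 106.9 × 0.573 = 61.25 N·m clockwise.
Total clockwise load moment = 491.4 N·m.
The cable tension T acts at 3.6 m; only its component perpendicular to the bar, T sinθ, produces torque. sin 65.4° = 0.9092.
Setting net torque to zero: T × 3.6 × 0.9092 = 491.4 → T = 491.4 / 3.273 = 150 N.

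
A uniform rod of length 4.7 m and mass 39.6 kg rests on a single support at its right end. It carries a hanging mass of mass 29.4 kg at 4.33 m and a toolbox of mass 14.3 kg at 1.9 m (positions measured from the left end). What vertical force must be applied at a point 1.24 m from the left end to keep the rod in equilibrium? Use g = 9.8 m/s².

Taking torques about the right end:
Beam weight: 39.6 × 9.8 = 388.1 N down at 2.35 m → arm 2.35 m, τ = 388.1 × 2.35 = 912 N·m counterclockwise.
Hanging mass: 29.4 × 9.8 = 288.1 N down at 4.33 m → arm 0.37 m, τ = 288.1 × 0.37 = 106.6 N·m counterclockwise.
Toolbox: 14.3 × 9.8 = 140.1 N down at 1.9 m → arm 2.8 m, τ = 140.1 × 2.8 = 392.3 N·m counterclockwise.
Net moment of the loads = 1411 N·m counterclockwise.
The upward force F acts at a point 1.24 m from the left end, arm 3.46 m, giving F × 3.46 clockwise.
Setting net torque to zero: F × 3.46 = 1411 → F = 1411 / 3.46 = 408 N.

F ≈ 408 N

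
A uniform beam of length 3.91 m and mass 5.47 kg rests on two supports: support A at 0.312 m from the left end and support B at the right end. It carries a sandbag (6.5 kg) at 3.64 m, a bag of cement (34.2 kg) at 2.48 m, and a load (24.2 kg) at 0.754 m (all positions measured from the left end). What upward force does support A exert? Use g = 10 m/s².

R_A ≈ 383 N

Sum moments about support B (its reaction then has zero moment arm).
Beam weight: 5.47 × 10 = 54.7 N down at 1.955 m → arm 1.955 m, τ = 54.7 × 1.955 = 106.9 N·m counterclockwise.
Sandbag: 6.5 × 10 = 65 N down at 3.64 m → arm 0.27 m, τ = 65 × 0.27 = 17.55 N·m counterclockwise.
Bag of cement: 34.2 × 10 = 342 N down at 2.48 m → arm 1.43 m, τ = 342 × 1.43 = 489.1 N·m counterclockwise.
Load: 24.2 × 10 = 242 N down at 0.754 m → arm 3.156 m, τ = 242 × 3.156 = 763.8 N·m counterclockwise.
Net load moment about support B = 1377 N·m counterclockwise.
Reaction R at support A is upward at 0.312 m, arm 3.598 m → moment R × 3.598 clockwise.
For rotational equilibrium, R × 3.598 = 1377, so R = 383 N.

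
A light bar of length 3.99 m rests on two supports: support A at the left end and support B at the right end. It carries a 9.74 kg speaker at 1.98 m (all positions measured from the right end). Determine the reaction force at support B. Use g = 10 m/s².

Sum moments about support A (its reaction then has zero moment arm).
Speaker: 9.74 × 10 = 97.4 N down at 1.98 m → arm 2.01 m, τ = 97.4 × 2.01 = 195.8 N·m clockwise.
Net load moment about support A = 195.8 N·m clockwise.
Reaction R at support B is upward at 0 m, arm 3.99 m → moment R × 3.99 counterclockwise.
Setting net torque to zero: R × 3.99 = 195.8 → R = 49.1 N.

R_B ≈ 49.1 N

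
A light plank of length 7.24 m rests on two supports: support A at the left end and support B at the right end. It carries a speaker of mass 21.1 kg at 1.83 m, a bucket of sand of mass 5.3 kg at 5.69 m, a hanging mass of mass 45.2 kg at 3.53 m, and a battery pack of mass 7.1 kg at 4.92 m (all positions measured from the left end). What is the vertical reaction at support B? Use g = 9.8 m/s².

Sum moments about support A (its reaction then has zero moment arm).
Speaker: 21.1 × 9.8 = 206.8 N down at 1.83 m → arm 1.83 m, τ = 206.8 × 1.83 = 378.4 N·m clockwise.
Bucket of sand: 5.3 × 9.8 = 51.94 N down at 5.69 m → arm 5.69 m, τ = 51.94 × 5.69 = 295.5 N·m clockwise.
Hanging mass: 45.2 × 9.8 = 443 N down at 3.53 m → arm 3.53 m, τ = 443 × 3.53 = 1564 N·m clockwise.
Battery pack: 7.1 × 9.8 = 69.58 N down at 4.92 m → arm 4.92 m, τ = 69.58 × 4.92 = 342.3 N·m clockwise.
Net load moment about support A = 2580 N·m clockwise.
Reaction R at support B is upward at 7.24 m, arm 7.24 m → moment R × 7.24 counterclockwise.
Balancing moments: R × 7.24 = 2580, giving R = 356 N.

R_B ≈ 356 N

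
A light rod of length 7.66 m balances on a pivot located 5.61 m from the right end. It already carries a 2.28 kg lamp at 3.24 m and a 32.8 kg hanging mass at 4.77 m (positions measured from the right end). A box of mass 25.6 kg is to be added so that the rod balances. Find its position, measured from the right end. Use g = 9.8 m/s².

x ≈ 6.9 m from the right end

Sum moments about the pivot (at 5.61 m from the right end) (the support reaction has zero arm there).
Lamp: 2.28 × 9.8 = 22.34 N down at 3.24 m → arm 2.37 m, τ = 22.34 × 2.37 = 52.95 N·m clockwise.
Hanging mass: 32.8 × 9.8 = 321.4 N down at 4.77 m → arm 0.84 m, τ = 321.4 × 0.84 = 270 N·m clockwise.
Net moment of existing loads = 322.9 N·m clockwise.
The box weighs 25.6 × 9.8 = 250.9 N and must supply an equal counterclockwise moment, so its lever arm about the pivot is 322.9 / 250.9 = 1.29 m.
That puts it at 5.61 + 1.29 = 6.9 m from the right end.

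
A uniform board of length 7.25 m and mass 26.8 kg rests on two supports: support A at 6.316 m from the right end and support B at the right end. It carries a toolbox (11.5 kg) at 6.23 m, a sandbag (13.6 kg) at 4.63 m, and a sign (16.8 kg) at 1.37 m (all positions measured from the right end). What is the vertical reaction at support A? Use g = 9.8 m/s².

R_A ≈ 395 N

Take moments about support B.
Beam weight: 26.8 × 9.8 = 262.6 N down at 3.625 m → arm 3.625 m, τ = 262.6 × 3.625 = 951.9 N·m counterclockwise.
Toolbox: 11.5 × 9.8 = 112.7 N down at 6.23 m → arm 6.23 m, τ = 112.7 × 6.23 = 702.1 N·m counterclockwise.
Sandbag: 13.6 × 9.8 = 133.3 N down at 4.63 m → arm 4.63 m, τ = 133.3 × 4.63 = 617.2 N·m counterclockwise.
Sign: 16.8 × 9.8 = 164.6 N down at 1.37 m → arm 1.37 m, τ = 164.6 × 1.37 = 225.5 N·m counterclockwise.
Net load moment about support B = 2497 N·m counterclockwise.
Reaction R at support A is upward at 6.316 m, arm 6.316 m → moment R × 6.316 clockwise.
For rotational equilibrium, R × 6.316 = 2497, so R = 395 N.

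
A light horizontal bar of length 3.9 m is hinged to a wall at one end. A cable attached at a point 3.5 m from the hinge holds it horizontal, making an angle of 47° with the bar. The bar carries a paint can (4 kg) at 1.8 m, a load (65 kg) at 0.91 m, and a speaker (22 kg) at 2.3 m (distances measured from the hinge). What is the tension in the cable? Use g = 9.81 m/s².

Take moments about the hinge.
Paint can: 4 × 9.81 = 39.24 N down at 1.8 m → arm 1.8 m, τ = 39.24 × 1.8 = 70.63 N·m clockwise.
Load: 65 × 9.81 = 637.6 N down at 0.91 m → arm 0.91 m, τ = 637.6 × 0.91 = 580.2 N·m clockwise.
Speaker: 22 × 9.81 = 215.8 N down at 2.3 m → arm 2.3 m, τ = 215.8 × 2.3 = 496.3 N·m clockwise.
Total clockwise load moment = 1147 N·m.
The cable tension T acts at 3.5 m; only its component perpendicular to the bar, T sinθ, produces torque. sin 47° = 0.7314.
Στ = 0 ⇒ T × 3.5 × 0.7314 = 1147 ⇒ T = 1147 / 2.56 = 448 N.

T ≈ 448 N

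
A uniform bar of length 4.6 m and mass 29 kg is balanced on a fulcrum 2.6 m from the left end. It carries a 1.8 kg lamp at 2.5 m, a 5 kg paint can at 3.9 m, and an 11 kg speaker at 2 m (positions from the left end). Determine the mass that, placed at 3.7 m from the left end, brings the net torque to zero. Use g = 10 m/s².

About the fulcrum (at 2.6 m from the left end):
Beam weight: 29 × 10 = 290 N down at 2.3 m → arm 0.3 m, τ = 290 × 0.3 = 87 N·m counterclockwise.
Lamp: 1.8 × 10 = 18 N down at 2.5 m → arm 0.1 m, τ = 18 × 0.1 = 1.8 N·m counterclockwise.
Paint can: 5 × 10 = 50 N down at 3.9 m → arm 1.3 m, τ = 50 × 1.3 = 65 N·m clockwise.
Speaker: 11 × 10 = 110 N down at 2 m → arm 0.6 m, τ = 110 × 0.6 = 66 N·m counterclockwise.
Net moment of known loads = 89.8 N·m counterclockwise.
An unknown mass m at 3.7 m has arm 1.1 m; its moment is m·g·1.1 clockwise.
Στ = 0 ⇒ m × 10 × 1.1 = 89.8 ⇒ m = 89.8 / (10 × 1.1) = 8.16 kg.

m ≈ 8.16 kg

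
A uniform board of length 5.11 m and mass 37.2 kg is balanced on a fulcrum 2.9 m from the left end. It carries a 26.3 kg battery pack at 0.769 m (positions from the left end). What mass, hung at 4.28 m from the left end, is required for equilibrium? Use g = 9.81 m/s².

m ≈ 49.9 kg

Choose the fulcrum (at 2.9 m from the left end) as the axis so the support reaction has zero arm there.
Beam weight: 37.2 × 9.81 = 364.9 N down at 2.555 m → arm 0.345 m, τ = 364.9 × 0.345 = 125.9 N·m counterclockwise.
Battery pack: 26.3 × 9.81 = 258 N down at 0.769 m → arm 2.131 m, τ = 258 × 2.131 = 549.8 N·m counterclockwise.
Net moment of known loads = 675.7 N·m counterclockwise.
An unknown mass m at 4.28 m has arm 1.38 m; its moment is m·g·1.38 clockwise.
Στ = 0 ⇒ m × 9.81 × 1.38 = 675.7 ⇒ m = 675.7 / (9.81 × 1.38) = 49.9 kg.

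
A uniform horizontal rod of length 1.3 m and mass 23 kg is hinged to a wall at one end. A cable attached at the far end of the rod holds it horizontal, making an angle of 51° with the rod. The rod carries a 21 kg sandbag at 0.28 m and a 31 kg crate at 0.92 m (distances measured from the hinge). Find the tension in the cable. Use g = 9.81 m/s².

Take moments about the hinge.
Beam weight: 23 × 9.81 = 225.6 N down at 0.65 m → arm 0.65 m, τ = 225.6 × 0.65 = 146.6 N·m clockwise.
Sandbag: 21 × 9.81 = 206 N down at 0.28 m → arm 0.28 m, τ = 206 × 0.28 = 57.68 N·m clockwise.
Crate: 31 × 9.81 = 304.1 N down at 0.92 m → arm 0.92 m, τ = 304.1 × 0.92 = 279.8 N·m clockwise.
Total clockwise load moment = 484.1 N·m.
The cable tension T acts at 1.3 m; only its component perpendicular to the rod, T sinθ, produces torque. sin 51° = 0.7771.
For rotational equilibrium, T × 1.3 × 0.7771 = 484.1, so T = 484.1 / 1.01 = 479 N.

T ≈ 479 N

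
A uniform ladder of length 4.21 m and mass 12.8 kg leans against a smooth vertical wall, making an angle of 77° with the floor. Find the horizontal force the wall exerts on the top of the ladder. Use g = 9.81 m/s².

N_wall ≈ 14.5 N

About the foot of the ladder:
Ladder weight 12.8×9.81 = 125.6 N acts at 2.105 m along the ladder; its horizontal arm is 2.105·cos77° = 0.4735 m → τ = 59.47 N·m clockwise.
Wall normal N acts horizontally at the top; its moment arm is the height L sinθ = 4.21·sin77° = 4.102 m, counterclockwise.
Setting net torque to zero: N × 4.102 = 59.47 → N = 14.5 N.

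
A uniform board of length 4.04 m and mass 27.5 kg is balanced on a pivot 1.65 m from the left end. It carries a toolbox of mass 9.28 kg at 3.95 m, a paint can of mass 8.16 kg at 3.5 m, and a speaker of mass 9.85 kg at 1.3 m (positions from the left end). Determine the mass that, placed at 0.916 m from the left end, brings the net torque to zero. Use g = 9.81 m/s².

About the pivot (at 1.65 m from the left end):
Beam weight: 27.5 × 9.81 = 269.8 N down at 2.02 m → arm 0.37 m, τ = 269.8 × 0.37 = 99.83 N·m clockwise.
Toolbox: 9.28 × 9.81 = 91.04 N down at 3.95 m → arm 2.3 m, τ = 91.04 × 2.3 = 209.4 N·m clockwise.
Paint can: 8.16 × 9.81 = 80.05 N down at 3.5 m → arm 1.85 m, τ = 80.05 × 1.85 = 148.1 N·m clockwise.
Speaker: 9.85 × 9.81 = 96.63 N down at 1.3 m → arm 0.35 m, τ = 96.63 × 0.35 = 33.82 N·m counterclockwise.
Net moment of known loads = 423.5 N·m clockwise.
An unknown mass m at 0.916 m has arm 0.734 m; its moment is m·g·0.734 counterclockwise.
Setting net torque to zero: m × 9.81 × 0.734 = 423.5 → m = 423.5 / (9.81 × 0.734) = 58.8 kg.

m ≈ 58.8 kg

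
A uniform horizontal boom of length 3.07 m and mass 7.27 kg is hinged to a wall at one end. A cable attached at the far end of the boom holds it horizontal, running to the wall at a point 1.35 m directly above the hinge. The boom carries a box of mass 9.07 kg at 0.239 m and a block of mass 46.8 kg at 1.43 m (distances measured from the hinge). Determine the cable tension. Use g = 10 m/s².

Choose the hinge as the axis so the unknown hinge reaction has zero arm there.
Beam weight: 7.27 × 10 = 72.7 N down at 1.535 m → arm 1.535 m, τ = 72.7 × 1.535 = 111.6 N·m clockwise.
Box: 9.07 × 10 = 90.7 N down at 0.239 m → arm 0.239 m, τ = 90.7 × 0.239 = 21.68 N·m clockwise.
Block: 46.8 × 10 = 468 N down at 1.43 m → arm 1.43 m, τ = 468 × 1.43 = 669.2 N·m clockwise.
Total clockwise load moment = 802.5 N·m.
The cable tension T acts at 3.07 m; only its component perpendicular to the boom, T sinθ, produces torque. sinθ = h/√(h²+d²) = 1.35/√(1.35²+3.07²) = 0.4025.
Στ = 0 ⇒ T × 3.07 × 0.4025 = 802.5 ⇒ T = 802.5 / 1.236 = 649 N.

T ≈ 649 N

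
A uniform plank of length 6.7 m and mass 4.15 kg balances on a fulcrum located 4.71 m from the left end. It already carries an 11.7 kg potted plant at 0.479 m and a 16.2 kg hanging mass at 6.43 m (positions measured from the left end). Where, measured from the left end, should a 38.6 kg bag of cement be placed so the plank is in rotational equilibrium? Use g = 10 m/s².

x ≈ 5.42 m from the left end

About the fulcrum (at 4.71 m from the left end):
Beam weight: 4.15 × 10 = 41.5 N down at 3.35 m → arm 1.36 m, τ = 41.5 × 1.36 = 56.44 N·m counterclockwise.
Potted plant: 11.7 × 10 = 117 N down at 0.479 m → arm 4.231 m, τ = 117 × 4.231 = 495 N·m counterclockwise.
Hanging mass: 16.2 × 10 = 162 N down at 6.43 m → arm 1.72 m, τ = 162 × 1.72 = 278.6 N·m clockwise.
Net moment of existing loads = 272.8 N·m counterclockwise.
The bag of cement weighs 38.6 × 10 = 386 N and must supply an equal clockwise moment, so its lever arm about the fulcrum is 272.8 / 386 = 0.707 m.
That puts it at 4.71 + 0.707 = 5.42 m from the left end.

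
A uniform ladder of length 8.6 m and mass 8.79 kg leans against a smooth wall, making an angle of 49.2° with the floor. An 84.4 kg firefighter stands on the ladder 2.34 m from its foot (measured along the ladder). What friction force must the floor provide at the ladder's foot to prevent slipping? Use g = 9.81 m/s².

f ≈ 232 N

Sum moments about the foot of the ladder (the floor normal and friction both act there and drop out).
Ladder weight 8.79×9.81 = 86.23 N acts at 4.3 m along the ladder; its horizontal arm is 4.3·cos49.2° = 2.81 m → τ = 242.3 N·m clockwise.
Firefighter: 84.4×9.81 = 828 N at 2.34 m → arm 1.529 m → τ = 1266 N·m clockwise.
Wall normal N acts horizontally at the top; its moment arm is the height L sinθ = 8.6·sin49.2° = 6.51 m, counterclockwise.
For rotational equilibrium, N × 6.51 = 1508, so N = 232 N.
ΣFx = 0: friction at the foot balances the wall's push, so f = N_wall = 232 N.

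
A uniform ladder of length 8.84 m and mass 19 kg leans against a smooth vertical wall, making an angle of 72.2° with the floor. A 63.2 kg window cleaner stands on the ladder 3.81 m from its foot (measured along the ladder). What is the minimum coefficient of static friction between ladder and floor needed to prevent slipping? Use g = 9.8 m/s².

μ_min ≈ 0.143

Take moments about the foot of the ladder.
Ladder weight 19×9.8 = 186.2 N acts at 4.42 m along the ladder; its horizontal arm is 4.42·cos72.2° = 1.351 m → τ = 251.6 N·m clockwise.
Window cleaner: 63.2×9.8 = 619.4 N at 3.81 m → arm 1.165 m → τ = 721.6 N·m clockwise.
Wall normal N acts horizontally at the top; its moment arm is the height L sinθ = 8.84·sin72.2° = 8.417 m, counterclockwise.
Στ = 0 ⇒ N × 8.417 = 973.2 ⇒ N = 115.6 N.
ΣFx = 0 ⇒ f = N_wall = 115.6 N. ΣFy = 0 ⇒ N_floor = 805.6 N.
μ_min = f / N_floor = 115.6 / 805.6 = 0.143.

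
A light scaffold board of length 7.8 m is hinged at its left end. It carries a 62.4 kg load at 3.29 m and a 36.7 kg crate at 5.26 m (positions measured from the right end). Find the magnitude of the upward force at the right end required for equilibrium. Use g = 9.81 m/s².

Taking torques about the left end:
Load: 62.4 × 9.81 = 612.1 N down at 3.29 m → arm 4.51 m, τ = 612.1 × 4.51 = 2761 N·m clockwise.
Crate: 36.7 × 9.81 = 360 N down at 5.26 m → arm 2.54 m, τ = 360 × 2.54 = 914.4 N·m clockwise.
Net moment of the loads = 3675 N·m clockwise.
The upward force F acts at the right end, arm 7.8 m, giving F × 7.8 counterclockwise.
Setting net torque to zero: F × 7.8 = 3675 → F = 3675 / 7.8 = 471 N.

F ≈ 471 N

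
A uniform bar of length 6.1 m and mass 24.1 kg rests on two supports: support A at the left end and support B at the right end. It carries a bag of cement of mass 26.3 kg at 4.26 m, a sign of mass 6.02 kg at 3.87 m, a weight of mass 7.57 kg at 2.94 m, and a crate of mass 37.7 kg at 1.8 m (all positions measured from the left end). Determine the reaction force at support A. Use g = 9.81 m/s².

About support B:
Beam weight: 24.1 × 9.81 = 236.4 N down at 3.05 m → arm 3.05 m, τ = 236.4 × 3.05 = 721 N·m counterclockwise.
Bag of cement: 26.3 × 9.81 = 258 N down at 4.26 m → arm 1.84 m, τ = 258 × 1.84 = 474.7 N·m counterclockwise.
Sign: 6.02 × 9.81 = 59.06 N down at 3.87 m → arm 2.23 m, τ = 59.06 × 2.23 = 131.7 N·m counterclockwise.
Weight: 7.57 × 9.81 = 74.26 N down at 2.94 m → arm 3.16 m, τ = 74.26 × 3.16 = 234.7 N·m counterclockwise.
Crate: 37.7 × 9.81 = 369.8 N down at 1.8 m → arm 4.3 m, τ = 369.8 × 4.3 = 1590 N·m counterclockwise.
Net load moment about support B = 3152 N·m counterclockwise.
Reaction R at support A is upward at 0 m, arm 6.1 m → moment R × 6.1 clockwise.
Balancing moments: R × 6.1 = 3152, giving R = 517 N.

R_A ≈ 517 N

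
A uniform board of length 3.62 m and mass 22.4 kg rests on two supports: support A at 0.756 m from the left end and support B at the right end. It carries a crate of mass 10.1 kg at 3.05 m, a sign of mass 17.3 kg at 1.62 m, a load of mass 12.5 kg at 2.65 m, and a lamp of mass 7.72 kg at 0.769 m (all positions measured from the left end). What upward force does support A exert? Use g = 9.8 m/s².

Choose support B as the axis so its reaction then has zero moment arm.
Beam weight: 22.4 × 9.8 = 219.5 N down at 1.81 m → arm 1.81 m, τ = 219.5 × 1.81 = 397.3 N·m counterclockwise.
Crate: 10.1 × 9.8 = 98.98 N down at 3.05 m → arm 0.57 m, τ = 98.98 × 0.57 = 56.42 N·m counterclockwise.
Sign: 17.3 × 9.8 = 169.5 N down at 1.62 m → arm 2 m, τ = 169.5 × 2 = 339 N·m counterclockwise.
Load: 12.5 × 9.8 = 122.5 N down at 2.65 m → arm 0.97 m, τ = 122.5 × 0.97 = 118.8 N·m counterclockwise.
Lamp: 7.72 × 9.8 = 75.66 N down at 0.769 m → arm 2.851 m, τ = 75.66 × 2.851 = 215.7 N·m counterclockwise.
Net load moment about support B = 1127 N·m counterclockwise.
Reaction R at support A is upward at 0.756 m, arm 2.864 m → moment R × 2.864 clockwise.
Balancing moments: R × 2.864 = 1127, giving R = 394 N.

R_A ≈ 394 N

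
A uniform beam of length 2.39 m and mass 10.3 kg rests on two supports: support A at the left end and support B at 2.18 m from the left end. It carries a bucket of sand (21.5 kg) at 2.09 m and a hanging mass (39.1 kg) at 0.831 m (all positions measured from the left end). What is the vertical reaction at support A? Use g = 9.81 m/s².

Choose support B as the axis so its reaction then has zero moment arm.
Beam weight: 10.3 × 9.81 = 101 N down at 1.195 m → arm 0.985 m, τ = 101 × 0.985 = 99.48 N·m counterclockwise.
Bucket of sand: 21.5 × 9.81 = 210.9 N down at 2.09 m → arm 0.09 m, τ = 210.9 × 0.09 = 18.98 N·m counterclockwise.
Hanging mass: 39.1 × 9.81 = 383.6 N down at 0.831 m → arm 1.349 m, τ = 383.6 × 1.349 = 517.5 N·m counterclockwise.
Net load moment about support B = 636 N·m counterclockwise.
Reaction R at support A is upward at 0 m, arm 2.18 m → moment R × 2.18 clockwise.
Setting net torque to zero: R × 2.18 = 636 → R = 292 N.

R_A ≈ 292 N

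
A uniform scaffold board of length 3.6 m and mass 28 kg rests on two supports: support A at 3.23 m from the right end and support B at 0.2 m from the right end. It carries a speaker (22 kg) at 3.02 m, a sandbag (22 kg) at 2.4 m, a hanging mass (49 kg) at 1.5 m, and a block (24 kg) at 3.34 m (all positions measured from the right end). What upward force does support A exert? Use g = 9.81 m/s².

R_A ≈ 953 N

Take moments about support B.
Beam weight: 28 × 9.81 = 274.7 N down at 1.8 m → arm 1.6 m, τ = 274.7 × 1.6 = 439.5 N·m counterclockwise.
Speaker: 22 × 9.81 = 215.8 N down at 3.02 m → arm 2.82 m, τ = 215.8 × 2.82 = 608.6 N·m counterclockwise.
Sandbag: 22 × 9.81 = 215.8 N down at 2.4 m → arm 2.2 m, τ = 215.8 × 2.2 = 474.8 N·m counterclockwise.
Hanging mass: 49 × 9.81 = 480.7 N down at 1.5 m → arm 1.3 m, τ = 480.7 × 1.3 = 624.9 N·m counterclockwise.
Block: 24 × 9.81 = 235.4 N down at 3.34 m → arm 3.14 m, τ = 235.4 × 3.14 = 739.2 N·m counterclockwise.
Net load moment about support B = 2887 N·m counterclockwise.
Reaction R at support A is upward at 3.23 m, arm 3.03 m → moment R × 3.03 clockwise.
For rotational equilibrium, R × 3.03 = 2887, so R = 953 N.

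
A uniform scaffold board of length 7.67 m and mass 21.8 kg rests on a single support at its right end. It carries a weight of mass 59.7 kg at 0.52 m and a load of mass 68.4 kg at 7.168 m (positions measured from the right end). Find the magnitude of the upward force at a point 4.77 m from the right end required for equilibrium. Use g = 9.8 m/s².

Take moments about the right end.
Beam weight: 21.8 × 9.8 = 213.6 N down at 3.835 m → arm 3.835 m, τ = 213.6 × 3.835 = 819.2 N·m counterclockwise.
Weight: 59.7 × 9.8 = 585.1 N down at 0.52 m → arm 0.52 m, τ = 585.1 × 0.52 = 304.3 N·m counterclockwise.
Load: 68.4 × 9.8 = 670.3 N down at 7.168 m → arm 7.168 m, τ = 670.3 × 7.168 = 4805 N·m counterclockwise.
Net moment of the loads = 5928 N·m counterclockwise.
The upward force F acts at a point 4.77 m from the right end, arm 4.77 m, giving F × 4.77 clockwise.
Balancing moments: F × 4.77 = 5928, giving F = 5928 / 4.77 = 1240 N.

F ≈ 1240 N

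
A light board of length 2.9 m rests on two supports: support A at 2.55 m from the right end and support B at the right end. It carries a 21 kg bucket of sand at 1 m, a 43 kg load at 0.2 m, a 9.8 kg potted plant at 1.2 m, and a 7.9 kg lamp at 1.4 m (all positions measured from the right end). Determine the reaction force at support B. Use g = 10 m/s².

Taking torques about support A:
Bucket of sand: 21 × 10 = 210 N down at 1 m → arm 1.55 m, τ = 210 × 1.55 = 325.5 N·m clockwise.
Load: 43 × 10 = 430 N down at 0.2 m → arm 2.35 m, τ = 430 × 2.35 = 1010 N·m clockwise.
Potted plant: 9.8 × 10 = 98 N down at 1.2 m → arm 1.35 m, τ = 98 × 1.35 = 132.3 N·m clockwise.
Lamp: 7.9 × 10 = 79 N down at 1.4 m → arm 1.15 m, τ = 79 × 1.15 = 90.85 N·m clockwise.
Net load moment about support A = 1559 N·m clockwise.
Reaction R at support B is upward at 0 m, arm 2.55 m → moment R × 2.55 counterclockwise.
Στ = 0 ⇒ R × 2.55 = 1559 ⇒ R = 611 N.

R_B ≈ 611 N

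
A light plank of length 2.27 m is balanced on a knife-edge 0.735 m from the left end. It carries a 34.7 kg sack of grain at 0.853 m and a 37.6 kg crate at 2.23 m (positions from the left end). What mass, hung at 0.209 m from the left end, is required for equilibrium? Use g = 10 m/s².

Choose the knife-edge (at 0.735 m from the left end) as the axis so the support reaction has zero arm there.
Sack of grain: 34.7 × 10 = 347 N down at 0.853 m → arm 0.118 m, τ = 347 × 0.118 = 40.95 N·m clockwise.
Crate: 37.6 × 10 = 376 N down at 2.23 m → arm 1.495 m, τ = 376 × 1.495 = 562.1 N·m clockwise.
Net moment of known loads = 603.1 N·m clockwise.
An unknown mass m at 0.209 m has arm 0.526 m; its moment is m·g·0.526 counterclockwise.
Στ = 0 ⇒ m × 10 × 0.526 = 603.1 ⇒ m = 603.1 / (10 × 0.526) = 115 kg.

m ≈ 115 kg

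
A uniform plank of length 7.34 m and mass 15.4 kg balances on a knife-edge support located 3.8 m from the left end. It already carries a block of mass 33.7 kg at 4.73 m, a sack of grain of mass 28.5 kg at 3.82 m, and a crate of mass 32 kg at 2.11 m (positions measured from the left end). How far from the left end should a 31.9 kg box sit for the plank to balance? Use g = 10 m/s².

Taking torques about the knife-edge support (at 3.8 m from the left end):
Beam weight: 15.4 × 10 = 154 N down at 3.67 m → arm 0.13 m, τ = 154 × 0.13 = 20.02 N·m counterclockwise.
Block: 33.7 × 10 = 337 N down at 4.73 m → arm 0.93 m, τ = 337 × 0.93 = 313.4 N·m clockwise.
Sack of grain: 28.5 × 10 = 285 N down at 3.82 m → arm 0.02 m, τ = 285 × 0.02 = 5.7 N·m clockwise.
Crate: 32 × 10 = 320 N down at 2.11 m → arm 1.69 m, τ = 320 × 1.69 = 540.8 N·m counterclockwise.
Net moment of existing loads = 241.7 N·m counterclockwise.
The box weighs 31.9 × 10 = 319 N and must supply an equal clockwise moment, so its lever arm about the knife-edge support is 241.7 / 319 = 0.758 m.
That puts it at 3.8 + 0.758 = 4.56 m from the left end.

x ≈ 4.56 m from the left end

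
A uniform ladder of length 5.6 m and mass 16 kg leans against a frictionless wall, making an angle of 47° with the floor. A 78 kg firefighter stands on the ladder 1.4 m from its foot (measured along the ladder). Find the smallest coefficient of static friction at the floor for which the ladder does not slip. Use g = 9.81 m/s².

μ_min ≈ 0.273

Take moments about the foot of the ladder.
Ladder weight 16×9.81 = 157 N acts at 2.8 m along the ladder; its horizontal arm is 2.8·cos47° = 1.91 m → τ = 299.9 N·m clockwise.
Firefighter: 78×9.81 = 765.2 N at 1.4 m → arm 0.9548 m → τ = 730.6 N·m clockwise.
Wall normal N acts horizontally at the top; its moment arm is the height L sinθ = 5.6·sin47° = 4.096 m, counterclockwise.
Setting net torque to zero: N × 4.096 = 1030 → N = 251.5 N.
ΣFx = 0 ⇒ f = N_wall = 251.5 N. ΣFy = 0 ⇒ N_floor = 922.2 N.
μ_min = f / N_floor = 251.5 / 922.2 = 0.273.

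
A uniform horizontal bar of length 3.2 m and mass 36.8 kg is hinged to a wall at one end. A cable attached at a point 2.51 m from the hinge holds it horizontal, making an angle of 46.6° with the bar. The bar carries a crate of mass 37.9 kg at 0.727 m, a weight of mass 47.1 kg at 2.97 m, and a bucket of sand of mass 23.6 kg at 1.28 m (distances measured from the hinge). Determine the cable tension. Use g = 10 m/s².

Choose the hinge as the axis so the unknown hinge reaction has zero arm there.
Beam weight: 36.8 × 10 = 368 N down at 1.6 m → arm 1.6 m, τ = 368 × 1.6 = 588.8 N·m clockwise.
Crate: 37.9 × 10 = 379 N down at 0.727 m → arm 0.727 m, τ = 379 × 0.727 = 275.5 N·m clockwise.
Weight: 47.1 × 10 = 471 N down at 2.97 m → arm 2.97 m, τ = 471 × 2.97 = 1399 N·m clockwise.
Bucket of sand: 23.6 × 10 = 236 N down at 1.28 m → arm 1.28 m, τ = 236 × 1.28 = 302.1 N·m clockwise.
Total clockwise load moment = 2565 N·m.
The cable tension T acts at 2.51 m; only its component perpendicular to the bar, T sinθ, produces torque. sin 46.6° = 0.7266.
Setting net torque to zero: T × 2.51 × 0.7266 = 2565 → T = 2565 / 1.824 = 1410 N.

T ≈ 1410 N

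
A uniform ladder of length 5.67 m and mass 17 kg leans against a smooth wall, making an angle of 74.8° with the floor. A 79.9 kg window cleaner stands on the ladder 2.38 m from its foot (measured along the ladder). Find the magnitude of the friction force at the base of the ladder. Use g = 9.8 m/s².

About the foot of the ladder:
Ladder weight 17×9.8 = 166.6 N acts at 2.835 m along the ladder; its horizontal arm is 2.835·cos74.8° = 0.7433 m → τ = 123.8 N·m clockwise.
Window cleaner: 79.9×9.8 = 783 N at 2.38 m → arm 0.624 m → τ = 488.6 N·m clockwise.
Wall normal N acts horizontally at the top; its moment arm is the height L sinθ = 5.67·sin74.8° = 5.472 m, counterclockwise.
Balancing moments: N × 5.472 = 612.4, giving N = 112 N.
ΣFx = 0: friction at the foot balances the wall's push, so f = N_wall = 112 N.

f ≈ 112 N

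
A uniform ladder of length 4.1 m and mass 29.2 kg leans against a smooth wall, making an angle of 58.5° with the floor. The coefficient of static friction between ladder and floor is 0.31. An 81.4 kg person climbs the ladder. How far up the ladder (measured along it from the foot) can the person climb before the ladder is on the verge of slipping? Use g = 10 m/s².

d ≈ 2.08 m

Taking torques about the foot of the ladder:
Ladder weight 29.2×10 = 292 N acts at 2.05 m along the ladder; its horizontal arm is 2.05·cos58.5° = 1.071 m → τ = 312.7 N·m clockwise.
Person weight 81.4×10 = 814 N at distance d → arm d·cos58.5° → τ = 814·d·0.5225 clockwise.
Wall normal N at the top has arm L sinθ = 3.496 m counterclockwise, so Στ = 0 gives N·3.496 = 312.7 + 425.3·d.
ΣFy = 0 ⇒ N_floor = 1106 N, so the maximum friction is μ_s·N_floor = 0.31×1106 = 342.9 N. ΣFx = 0 ⇒ N_wall = f, so at the slipping point N = 342.9 N.
Substituting: 342.9×3.496 = 312.7 + 425.3·d ⇒ d = (1199 − 312.7) / 425.3 = 2.08 m.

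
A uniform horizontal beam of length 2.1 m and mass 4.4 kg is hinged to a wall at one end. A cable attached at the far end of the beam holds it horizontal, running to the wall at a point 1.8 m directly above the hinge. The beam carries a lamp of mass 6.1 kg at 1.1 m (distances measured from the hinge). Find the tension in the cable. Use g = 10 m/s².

T ≈ 82.9 N

Choose the hinge as the axis so the unknown hinge reaction has zero arm there.
Beam weight: 4.4 × 10 = 44 N down at 1.05 m → arm 1.05 m, τ = 44 × 1.05 = 46.2 N·m clockwise.
Lamp: 6.1 × 10 = 61 N down at 1.1 m → arm 1.1 m, τ = 61 × 1.1 = 67.1 N·m clockwise.
Total clockwise load moment = 113.3 N·m.
The cable tension T acts at 2.1 m; only its component perpendicular to the beam, T sinθ, produces torque. sinθ = h/√(h²+d²) = 1.8/√(1.8²+2.1²) = 0.6508.
Setting net torque to zero: T × 2.1 × 0.6508 = 113.3 → T = 113.3 / 1.367 = 82.9 N.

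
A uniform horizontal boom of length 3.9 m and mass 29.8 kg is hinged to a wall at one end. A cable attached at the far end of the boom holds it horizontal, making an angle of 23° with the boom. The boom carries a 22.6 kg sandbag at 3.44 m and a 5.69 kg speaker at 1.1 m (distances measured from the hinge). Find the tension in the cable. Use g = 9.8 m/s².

Sum moments about the hinge (the unknown hinge reaction has zero arm there).
Beam weight: 29.8 × 9.8 = 292 N down at 1.95 m → arm 1.95 m, τ = 292 × 1.95 = 569.4 N·m clockwise.
Sandbag: 22.6 × 9.8 = 221.5 N down at 3.44 m → arm 3.44 m, τ = 221.5 × 3.44 = 762 N·m clockwise.
Speaker: 5.69 × 9.8 = 55.76 N down at 1.1 m → arm 1.1 m, τ = 55.76 × 1.1 = 61.34 N·m clockwise.
Total clockwise load moment = 1393 N·m.
The cable tension T acts at 3.9 m; only its component perpendicular to the boom, T sinθ, produces torque. sin 23° = 0.3907.
Setting net torque to zero: T × 3.9 × 0.3907 = 1393 → T = 1393 / 1.524 = 914 N.

T ≈ 914 N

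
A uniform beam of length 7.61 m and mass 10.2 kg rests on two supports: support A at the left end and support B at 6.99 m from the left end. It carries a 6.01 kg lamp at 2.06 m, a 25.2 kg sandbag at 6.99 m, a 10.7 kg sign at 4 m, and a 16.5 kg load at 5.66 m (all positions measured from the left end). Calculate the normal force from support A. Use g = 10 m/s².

R_A ≈ 166 N

Choose support B as the axis so its reaction then has zero moment arm.
Beam weight: 10.2 × 10 = 102 N down at 3.805 m → arm 3.185 m, τ = 102 × 3.185 = 324.9 N·m counterclockwise.
Lamp: 6.01 × 10 = 60.1 N down at 2.06 m → arm 4.93 m, τ = 60.1 × 4.93 = 296.3 N·m counterclockwise.
Sandbag: acts at the support B, moment arm 0 → no torque.
Sign: 10.7 × 10 = 107 N down at 4 m → arm 2.99 m, τ = 107 × 2.99 = 319.9 N·m counterclockwise.
Load: 16.5 × 10 = 165 N down at 5.66 m → arm 1.33 m, τ = 165 × 1.33 = 219.5 N·m counterclockwise.
Net load moment about support B = 1161 N·m counterclockwise.
Reaction R at support A is upward at 0 m, arm 6.99 m → moment R × 6.99 clockwise.
Στ = 0 ⇒ R × 6.99 = 1161 ⇒ R = 166 N.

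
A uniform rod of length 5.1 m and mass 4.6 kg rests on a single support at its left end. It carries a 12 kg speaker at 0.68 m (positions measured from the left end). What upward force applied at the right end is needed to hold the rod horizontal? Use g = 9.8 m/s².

F ≈ 38.2 N

Sum moments about the left end (the unknown pivot reaction has zero arm there).
Beam weight: 4.6 × 9.8 = 45.08 N down at 2.55 m → arm 2.55 m, τ = 45.08 × 2.55 = 115 N·m clockwise.
Speaker: 12 × 9.8 = 117.6 N down at 0.68 m → arm 0.68 m, τ = 117.6 × 0.68 = 79.97 N·m clockwise.
Net moment of the loads = 195 N·m clockwise.
The upward force F acts at the right end, arm 5.1 m, giving F × 5.1 counterclockwise.
Balancing moments: F × 5.1 = 195, giving F = 195 / 5.1 = 38.2 N.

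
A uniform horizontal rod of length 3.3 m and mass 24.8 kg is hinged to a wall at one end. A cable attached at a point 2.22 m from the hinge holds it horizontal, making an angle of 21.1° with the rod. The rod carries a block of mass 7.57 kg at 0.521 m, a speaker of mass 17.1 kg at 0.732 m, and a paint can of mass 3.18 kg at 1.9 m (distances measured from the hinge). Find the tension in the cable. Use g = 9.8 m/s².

Taking torques about the hinge:
Beam weight: 24.8 × 9.8 = 243 N down at 1.65 m → arm 1.65 m, τ = 243 × 1.65 = 400.9 N·m clockwise.
Block: 7.57 × 9.8 = 74.19 N down at 0.521 m → arm 0.521 m, τ = 74.19 × 0.521 = 38.65 N·m clockwise.
Speaker: 17.1 × 9.8 = 167.6 N down at 0.732 m → arm 0.732 m, τ = 167.6 × 0.732 = 122.7 N·m clockwise.
Paint can: 3.18 × 9.8 = 31.16 N down at 1.9 m → arm 1.9 m, τ = 31.16 × 1.9 = 59.2 N·m clockwise.
Total clockwise load moment = 621.5 N·m.
The cable tension T acts at 2.22 m; only its component perpendicular to the rod, T sinθ, produces torque. sin 21.1° = 0.36.
Setting net torque to zero: T × 2.22 × 0.36 = 621.5 → T = 621.5 / 0.7992 = 778 N.

T ≈ 778 N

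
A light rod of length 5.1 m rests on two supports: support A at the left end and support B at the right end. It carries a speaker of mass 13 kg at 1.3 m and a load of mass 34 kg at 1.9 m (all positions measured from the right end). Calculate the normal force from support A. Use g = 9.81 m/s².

Take moments about support B.
Speaker: 13 × 9.81 = 127.5 N down at 1.3 m → arm 1.3 m, τ = 127.5 × 1.3 = 165.8 N·m counterclockwise.
Load: 34 × 9.81 = 333.5 N down at 1.9 m → arm 1.9 m, τ = 333.5 × 1.9 = 633.6 N·m counterclockwise.
Net load moment about support B = 799.4 N·m counterclockwise.
Reaction R at support A is upward at 5.1 m, arm 5.1 m → moment R × 5.1 clockwise.
Στ = 0 ⇒ R × 5.1 = 799.4 ⇒ R = 157 N.

R_A ≈ 157 N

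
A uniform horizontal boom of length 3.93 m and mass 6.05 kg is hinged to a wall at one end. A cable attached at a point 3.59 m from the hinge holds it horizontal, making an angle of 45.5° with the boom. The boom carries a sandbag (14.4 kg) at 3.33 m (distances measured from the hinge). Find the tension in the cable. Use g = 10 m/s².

Choose the hinge as the axis so the unknown hinge reaction has zero arm there.
Beam weight: 6.05 × 10 = 60.5 N down at 1.965 m → arm 1.965 m, τ = 60.5 × 1.965 = 118.9 N·m clockwise.
Sandbag: 14.4 × 10 = 144 N down at 3.33 m → arm 3.33 m, τ = 144 × 3.33 = 479.5 N·m clockwise.
Total clockwise load moment = 598.4 N·m.
The cable tension T acts at 3.59 m; only its component perpendicular to the boom, T sinθ, produces torque. sin 45.5° = 0.7133.
For rotational equilibrium, T × 3.59 × 0.7133 = 598.4, so T = 598.4 / 2.561 = 234 N.

T ≈ 234 N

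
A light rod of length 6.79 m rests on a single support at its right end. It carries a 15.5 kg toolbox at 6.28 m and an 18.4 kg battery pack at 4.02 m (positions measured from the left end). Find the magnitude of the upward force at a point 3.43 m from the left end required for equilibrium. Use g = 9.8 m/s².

About the right end:
Toolbox: 15.5 × 9.8 = 151.9 N down at 6.28 m → arm 0.51 m, τ = 151.9 × 0.51 = 77.47 N·m counterclockwise.
Battery pack: 18.4 × 9.8 = 180.3 N down at 4.02 m → arm 2.77 m, τ = 180.3 × 2.77 = 499.4 N·m counterclockwise.
Net moment of the loads = 576.9 N·m counterclockwise.
The upward force F acts at a point 3.43 m from the left end, arm 3.36 m, giving F × 3.36 clockwise.
Στ = 0 ⇒ F × 3.36 = 576.9 ⇒ F = 576.9 / 3.36 = 172 N.

F ≈ 172 N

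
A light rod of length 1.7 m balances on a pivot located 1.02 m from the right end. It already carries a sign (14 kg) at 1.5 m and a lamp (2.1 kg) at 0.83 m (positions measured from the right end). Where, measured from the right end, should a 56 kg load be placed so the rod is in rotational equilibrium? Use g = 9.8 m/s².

Choose the pivot (at 1.02 m from the right end) as the axis so the support reaction has zero arm there.
Sign: 14 × 9.8 = 137.2 N down at 1.5 m → arm 0.48 m, τ = 137.2 × 0.48 = 65.86 N·m counterclockwise.
Lamp: 2.1 × 9.8 = 20.58 N down at 0.83 m → arm 0.19 m, τ = 20.58 × 0.19 = 3.91 N·m clockwise.
Net moment of existing loads = 61.95 N·m counterclockwise.
The load weighs 56 × 9.8 = 548.8 N and must supply an equal clockwise moment, so its lever arm about the pivot is 61.95 / 548.8 = 0.113 m.
That puts it at 1.02 − 0.113 = 0.907 m from the right end.

x ≈ 0.907 m from the right end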